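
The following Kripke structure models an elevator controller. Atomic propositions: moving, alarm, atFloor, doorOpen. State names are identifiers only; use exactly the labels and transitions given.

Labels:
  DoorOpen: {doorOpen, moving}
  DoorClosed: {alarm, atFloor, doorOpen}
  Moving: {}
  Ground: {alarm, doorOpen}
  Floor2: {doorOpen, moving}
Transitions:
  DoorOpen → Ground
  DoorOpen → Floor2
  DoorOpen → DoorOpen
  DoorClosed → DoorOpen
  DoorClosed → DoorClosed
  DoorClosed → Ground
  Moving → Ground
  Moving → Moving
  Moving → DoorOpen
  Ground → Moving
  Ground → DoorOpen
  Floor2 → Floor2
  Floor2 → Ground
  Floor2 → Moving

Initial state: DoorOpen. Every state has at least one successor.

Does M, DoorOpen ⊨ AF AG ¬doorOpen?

States satisfying AG ¬doorOpen: ∅.
States satisfying AF AG ¬doorOpen: ∅.
There is a path from DoorOpen along which AG ¬doorOpen never holds.
DoorOpen ∉ Sat(AF AG ¬doorOpen).

No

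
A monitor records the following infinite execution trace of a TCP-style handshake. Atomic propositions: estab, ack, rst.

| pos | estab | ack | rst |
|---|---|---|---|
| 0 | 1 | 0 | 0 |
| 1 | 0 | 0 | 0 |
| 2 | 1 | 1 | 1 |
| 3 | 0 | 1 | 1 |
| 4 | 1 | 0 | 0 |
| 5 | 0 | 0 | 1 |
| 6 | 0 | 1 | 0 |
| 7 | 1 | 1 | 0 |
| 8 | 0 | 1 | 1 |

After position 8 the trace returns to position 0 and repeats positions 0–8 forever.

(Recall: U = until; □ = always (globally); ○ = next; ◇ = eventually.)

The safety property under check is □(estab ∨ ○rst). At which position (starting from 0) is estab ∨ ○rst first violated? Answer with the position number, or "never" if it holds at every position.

Check estab ∨ ○rst at each position in order: 0 ✓, 1 ✓, 2 ✓.
At position 3 the labels are {ack, rst} and the next position 4 has {estab}, so estab ∨ ○rst is false there. This is the first violation.

3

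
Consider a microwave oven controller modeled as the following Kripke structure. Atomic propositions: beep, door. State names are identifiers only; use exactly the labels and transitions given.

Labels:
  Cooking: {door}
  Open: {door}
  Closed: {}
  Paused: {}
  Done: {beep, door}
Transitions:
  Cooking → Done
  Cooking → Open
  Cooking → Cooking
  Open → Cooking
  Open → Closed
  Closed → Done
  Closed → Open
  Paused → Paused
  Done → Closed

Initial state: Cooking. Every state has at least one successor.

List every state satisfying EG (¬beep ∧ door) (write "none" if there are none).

{Cooking, Open}

States satisfying ¬beep ∧ door: {Cooking, Open}.
States satisfying EG (¬beep ∧ door): {Cooking, Open}.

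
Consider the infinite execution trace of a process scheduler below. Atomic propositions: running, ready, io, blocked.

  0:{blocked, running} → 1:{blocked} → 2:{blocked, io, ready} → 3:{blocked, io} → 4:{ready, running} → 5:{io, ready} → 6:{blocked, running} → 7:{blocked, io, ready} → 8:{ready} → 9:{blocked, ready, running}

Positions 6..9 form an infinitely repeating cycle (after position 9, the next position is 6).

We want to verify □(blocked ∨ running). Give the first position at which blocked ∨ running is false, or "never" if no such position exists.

5

Check blocked ∨ running at each position in order: 0 ✓, 1 ✓, 2 ✓, 3 ✓, 4 ✓.
At position 5 the labels are {io, ready}, so blocked ∨ running is false there. This is the first violation.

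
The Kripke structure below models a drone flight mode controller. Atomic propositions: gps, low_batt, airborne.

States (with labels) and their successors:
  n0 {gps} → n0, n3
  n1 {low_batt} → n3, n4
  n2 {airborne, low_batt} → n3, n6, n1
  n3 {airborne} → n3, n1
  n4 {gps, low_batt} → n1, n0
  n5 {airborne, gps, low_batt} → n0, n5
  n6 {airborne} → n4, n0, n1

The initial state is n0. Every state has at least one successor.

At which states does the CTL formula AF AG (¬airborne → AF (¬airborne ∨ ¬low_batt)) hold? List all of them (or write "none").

{n0, n1, n2, n3, n4, n5, n6}

States satisfying AG (¬airborne → AF (¬airborne ∨ ¬low_batt)): {n0, n1, n2, n3, n4, n5, n6}.
States satisfying AF AG (¬airborne → AF (¬airborne ∨ ¬low_batt)): {n0, n1, n2, n3, n4, n5, n6}.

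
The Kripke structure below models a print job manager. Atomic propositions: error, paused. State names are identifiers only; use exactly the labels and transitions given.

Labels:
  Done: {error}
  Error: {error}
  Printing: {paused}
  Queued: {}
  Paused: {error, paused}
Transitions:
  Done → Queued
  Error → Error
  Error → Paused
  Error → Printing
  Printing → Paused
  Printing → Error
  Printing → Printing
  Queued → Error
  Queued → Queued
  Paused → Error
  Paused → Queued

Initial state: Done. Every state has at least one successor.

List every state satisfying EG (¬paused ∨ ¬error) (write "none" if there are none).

States satisfying ¬paused ∨ ¬error: {Done, Error, Printing, Queued}.
States satisfying EG (¬paused ∨ ¬error): {Done, Error, Printing, Queued}.

{Done, Error, Printing, Queued}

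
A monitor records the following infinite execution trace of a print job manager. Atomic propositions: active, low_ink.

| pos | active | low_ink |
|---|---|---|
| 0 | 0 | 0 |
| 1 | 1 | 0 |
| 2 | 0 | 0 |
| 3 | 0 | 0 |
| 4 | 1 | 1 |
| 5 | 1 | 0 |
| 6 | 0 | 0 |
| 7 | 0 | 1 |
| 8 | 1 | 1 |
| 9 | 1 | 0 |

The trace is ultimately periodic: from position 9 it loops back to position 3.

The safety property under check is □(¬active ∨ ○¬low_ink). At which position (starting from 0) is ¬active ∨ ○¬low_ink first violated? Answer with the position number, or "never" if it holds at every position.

¬active ∨ ○¬low_ink holds at every position 0..9, and those are all the positions the trace ever visits, so the invariant □(¬active ∨ ○¬low_ink) is never violated.

never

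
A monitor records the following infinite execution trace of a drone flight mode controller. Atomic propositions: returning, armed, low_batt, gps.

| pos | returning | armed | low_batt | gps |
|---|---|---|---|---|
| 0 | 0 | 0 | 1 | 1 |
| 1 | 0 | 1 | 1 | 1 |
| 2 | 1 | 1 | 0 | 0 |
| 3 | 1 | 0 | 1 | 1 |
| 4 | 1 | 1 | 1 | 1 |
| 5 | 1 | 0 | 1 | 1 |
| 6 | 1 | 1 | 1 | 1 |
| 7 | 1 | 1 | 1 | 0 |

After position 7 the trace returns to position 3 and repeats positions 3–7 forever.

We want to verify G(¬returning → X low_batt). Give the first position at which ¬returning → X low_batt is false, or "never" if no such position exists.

1

Check ¬returning → X low_batt at each position in order: 0 ✓.
At position 1 the labels are {armed, gps, low_batt} and the next position 2 has {armed, returning}, so ¬returning → X low_batt is false there. This is the first violation.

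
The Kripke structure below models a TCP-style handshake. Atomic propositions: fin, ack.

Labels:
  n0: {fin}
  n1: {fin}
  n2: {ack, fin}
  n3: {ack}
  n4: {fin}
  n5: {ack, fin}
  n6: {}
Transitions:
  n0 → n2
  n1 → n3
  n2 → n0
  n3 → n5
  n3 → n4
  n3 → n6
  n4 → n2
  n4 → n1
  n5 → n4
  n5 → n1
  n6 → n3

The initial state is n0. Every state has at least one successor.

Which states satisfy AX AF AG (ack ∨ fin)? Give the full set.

{n0, n2}

States satisfying AF AG (ack ∨ fin): {n0, n2}.
States satisfying AX AF AG (ack ∨ fin): {n0, n2}.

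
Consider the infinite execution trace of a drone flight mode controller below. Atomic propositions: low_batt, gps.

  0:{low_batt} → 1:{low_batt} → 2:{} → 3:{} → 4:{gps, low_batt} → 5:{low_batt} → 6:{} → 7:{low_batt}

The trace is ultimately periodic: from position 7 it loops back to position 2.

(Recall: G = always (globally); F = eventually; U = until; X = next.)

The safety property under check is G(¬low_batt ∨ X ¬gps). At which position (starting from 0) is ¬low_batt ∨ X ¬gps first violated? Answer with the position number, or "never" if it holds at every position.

¬low_batt ∨ X ¬gps holds at every position 0..7, and those are all the positions the trace ever visits, so the invariant G(¬low_batt ∨ X ¬gps) is never violated.

never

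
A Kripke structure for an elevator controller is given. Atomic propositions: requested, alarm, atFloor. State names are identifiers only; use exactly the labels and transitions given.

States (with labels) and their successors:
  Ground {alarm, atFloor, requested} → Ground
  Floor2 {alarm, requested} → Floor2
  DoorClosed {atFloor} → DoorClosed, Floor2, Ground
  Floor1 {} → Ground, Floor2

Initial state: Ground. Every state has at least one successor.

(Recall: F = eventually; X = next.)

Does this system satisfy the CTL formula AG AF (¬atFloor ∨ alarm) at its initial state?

States satisfying AF (¬atFloor ∨ alarm): {Ground, Floor2, Floor1}.
States satisfying AG AF (¬atFloor ∨ alarm): {Ground, Floor2, Floor1}.
Every state reachable from Ground satisfies AF (¬atFloor ∨ alarm).
Ground ∈ Sat(AG AF (¬atFloor ∨ alarm)).

Satisfied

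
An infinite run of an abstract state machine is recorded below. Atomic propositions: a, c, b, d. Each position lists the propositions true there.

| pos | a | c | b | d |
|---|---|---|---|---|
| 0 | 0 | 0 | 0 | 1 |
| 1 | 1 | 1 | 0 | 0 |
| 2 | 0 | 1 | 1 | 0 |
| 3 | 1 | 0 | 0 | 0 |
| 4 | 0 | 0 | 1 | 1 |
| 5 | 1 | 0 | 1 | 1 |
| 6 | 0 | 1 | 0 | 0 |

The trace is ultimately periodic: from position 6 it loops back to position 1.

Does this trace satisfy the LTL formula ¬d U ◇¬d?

Walking from position 0: ◇¬d first holds at position 0, and ¬d holds at every earlier position along the way, so ¬d U ◇¬d holds.

Holds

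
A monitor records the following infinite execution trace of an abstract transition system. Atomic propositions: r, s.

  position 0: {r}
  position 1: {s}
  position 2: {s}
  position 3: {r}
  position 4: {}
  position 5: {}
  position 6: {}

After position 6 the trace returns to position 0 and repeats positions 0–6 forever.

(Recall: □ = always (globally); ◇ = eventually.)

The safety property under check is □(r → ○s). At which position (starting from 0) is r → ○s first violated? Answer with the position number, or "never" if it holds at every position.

Check r → ○s at each position in order: 0 ✓, 1 ✓, 2 ✓.
At position 3 the labels are {r} and the next position 4 has {}, so r → ○s is false there. This is the first violation.

3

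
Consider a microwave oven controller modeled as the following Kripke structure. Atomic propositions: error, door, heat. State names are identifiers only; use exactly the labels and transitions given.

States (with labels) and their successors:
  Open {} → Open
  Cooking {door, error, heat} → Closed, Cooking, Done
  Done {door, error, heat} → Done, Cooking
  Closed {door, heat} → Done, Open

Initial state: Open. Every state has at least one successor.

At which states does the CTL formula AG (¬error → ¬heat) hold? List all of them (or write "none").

States satisfying ¬error → ¬heat: {Open, Cooking, Done}.
States satisfying AG (¬error → ¬heat): {Open}.

{Open}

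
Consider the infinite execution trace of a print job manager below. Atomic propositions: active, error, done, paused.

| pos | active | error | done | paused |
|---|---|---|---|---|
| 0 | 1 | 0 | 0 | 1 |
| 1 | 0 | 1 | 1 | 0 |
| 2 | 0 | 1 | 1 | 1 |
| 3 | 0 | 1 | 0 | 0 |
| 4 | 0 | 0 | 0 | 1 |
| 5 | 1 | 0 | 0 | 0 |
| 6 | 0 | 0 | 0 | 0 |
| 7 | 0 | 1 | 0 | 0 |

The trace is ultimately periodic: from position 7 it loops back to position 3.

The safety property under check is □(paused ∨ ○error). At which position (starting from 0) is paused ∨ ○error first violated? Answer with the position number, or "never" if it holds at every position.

3

Check paused ∨ ○error at each position in order: 0 ✓, 1 ✓, 2 ✓.
At position 3 the labels are {error} and the next position 4 has {paused}, so paused ∨ ○error is false there. This is the first violation.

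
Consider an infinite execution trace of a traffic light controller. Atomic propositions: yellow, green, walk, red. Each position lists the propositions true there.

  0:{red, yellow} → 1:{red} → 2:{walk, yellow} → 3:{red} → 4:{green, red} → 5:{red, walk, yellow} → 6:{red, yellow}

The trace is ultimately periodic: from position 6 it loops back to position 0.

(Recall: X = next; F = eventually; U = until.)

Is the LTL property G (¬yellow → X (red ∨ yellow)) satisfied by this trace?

¬yellow → X (red ∨ yellow) holds at every position 0..6, and those are all positions ever visited, so G (¬yellow → X (red ∨ yellow)) holds.
Positions where ¬yellow holds: 1, 3, 4.
Check X (red ∨ yellow) at each: 1→ok, 3→ok, 4→ok.

Yes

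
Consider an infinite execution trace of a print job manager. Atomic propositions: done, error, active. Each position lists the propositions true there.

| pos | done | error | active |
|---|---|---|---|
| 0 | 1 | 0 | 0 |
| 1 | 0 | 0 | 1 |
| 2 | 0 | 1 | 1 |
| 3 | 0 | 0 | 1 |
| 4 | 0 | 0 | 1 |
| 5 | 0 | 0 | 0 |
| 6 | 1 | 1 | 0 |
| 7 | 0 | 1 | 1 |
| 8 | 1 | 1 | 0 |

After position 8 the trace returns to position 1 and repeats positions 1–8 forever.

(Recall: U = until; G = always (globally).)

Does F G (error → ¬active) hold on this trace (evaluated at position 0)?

G (error → ¬active) is false at every position 0..8, so it never becomes true and F G (error → ¬active) fails.

Violated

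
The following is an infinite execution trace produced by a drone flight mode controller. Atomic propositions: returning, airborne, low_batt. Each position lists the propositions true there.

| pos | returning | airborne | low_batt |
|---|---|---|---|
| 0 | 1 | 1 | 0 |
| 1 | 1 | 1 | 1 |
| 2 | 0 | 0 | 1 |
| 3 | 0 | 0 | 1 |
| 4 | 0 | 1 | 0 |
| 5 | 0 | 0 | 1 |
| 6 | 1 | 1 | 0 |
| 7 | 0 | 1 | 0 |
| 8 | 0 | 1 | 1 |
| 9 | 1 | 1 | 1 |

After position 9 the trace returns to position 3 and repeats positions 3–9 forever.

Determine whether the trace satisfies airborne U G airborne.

Does not hold

Walking from position 0: at position 2, G airborne has not yet held and airborne fails, so airborne U G airborne is false.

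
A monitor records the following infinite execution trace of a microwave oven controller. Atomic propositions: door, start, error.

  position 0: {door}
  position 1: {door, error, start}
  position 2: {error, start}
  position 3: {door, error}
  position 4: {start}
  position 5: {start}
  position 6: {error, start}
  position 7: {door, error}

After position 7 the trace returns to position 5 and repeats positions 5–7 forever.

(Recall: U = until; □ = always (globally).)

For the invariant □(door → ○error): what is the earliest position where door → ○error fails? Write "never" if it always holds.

Check door → ○error at each position in order: 0 ✓, 1 ✓, 2 ✓.
At position 3 the labels are {door, error} and the next position 4 has {start}, so door → ○error is false there. This is the first violation.

3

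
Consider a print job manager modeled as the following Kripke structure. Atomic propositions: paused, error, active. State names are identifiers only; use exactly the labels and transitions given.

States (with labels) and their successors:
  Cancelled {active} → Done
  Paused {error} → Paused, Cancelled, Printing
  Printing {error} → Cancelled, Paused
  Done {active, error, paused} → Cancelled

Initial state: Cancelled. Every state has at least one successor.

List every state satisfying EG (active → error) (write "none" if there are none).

{Paused, Printing}

States satisfying active → error: {Paused, Printing, Done}.
States satisfying EG (active → error): {Paused, Printing}.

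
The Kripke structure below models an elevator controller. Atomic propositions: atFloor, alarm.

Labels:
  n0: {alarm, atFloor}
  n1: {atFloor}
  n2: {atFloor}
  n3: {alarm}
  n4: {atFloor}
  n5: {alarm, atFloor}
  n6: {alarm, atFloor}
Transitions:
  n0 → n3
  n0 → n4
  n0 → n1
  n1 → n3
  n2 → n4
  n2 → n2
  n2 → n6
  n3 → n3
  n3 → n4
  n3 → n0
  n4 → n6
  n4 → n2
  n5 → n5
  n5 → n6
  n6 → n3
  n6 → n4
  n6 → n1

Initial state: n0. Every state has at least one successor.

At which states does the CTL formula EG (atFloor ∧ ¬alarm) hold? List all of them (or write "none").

States satisfying atFloor ∧ ¬alarm: {n1, n2, n4}.
States satisfying EG (atFloor ∧ ¬alarm): {n2, n4}.

{n2, n4}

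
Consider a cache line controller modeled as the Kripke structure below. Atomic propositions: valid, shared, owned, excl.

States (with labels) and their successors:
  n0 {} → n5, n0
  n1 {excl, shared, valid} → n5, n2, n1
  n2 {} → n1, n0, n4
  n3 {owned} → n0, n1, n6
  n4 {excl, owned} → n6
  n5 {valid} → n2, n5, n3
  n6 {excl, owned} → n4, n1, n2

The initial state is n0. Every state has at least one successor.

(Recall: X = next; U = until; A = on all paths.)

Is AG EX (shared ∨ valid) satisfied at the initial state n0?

Does not hold

States satisfying EX (shared ∨ valid): {n0, n1, n2, n3, n5, n6}.
States satisfying AG EX (shared ∨ valid): ∅.
n4 is reachable from n0 and violates EX (shared ∨ valid), so AG fails at n0.
n0 ∉ Sat(AG EX (shared ∨ valid)).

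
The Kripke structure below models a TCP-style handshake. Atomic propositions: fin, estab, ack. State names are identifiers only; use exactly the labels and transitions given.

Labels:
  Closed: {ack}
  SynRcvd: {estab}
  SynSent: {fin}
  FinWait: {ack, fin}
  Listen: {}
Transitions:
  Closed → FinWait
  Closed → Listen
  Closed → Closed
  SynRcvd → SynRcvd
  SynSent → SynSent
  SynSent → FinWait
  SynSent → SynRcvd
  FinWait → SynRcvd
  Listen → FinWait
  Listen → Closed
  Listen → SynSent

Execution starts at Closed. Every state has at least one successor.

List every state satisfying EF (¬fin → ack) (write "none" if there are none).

States satisfying ¬fin → ack: {Closed, SynSent, FinWait}.
States satisfying EF (¬fin → ack): {Closed, SynSent, FinWait, Listen}.

{Closed, SynSent, FinWait, Listen}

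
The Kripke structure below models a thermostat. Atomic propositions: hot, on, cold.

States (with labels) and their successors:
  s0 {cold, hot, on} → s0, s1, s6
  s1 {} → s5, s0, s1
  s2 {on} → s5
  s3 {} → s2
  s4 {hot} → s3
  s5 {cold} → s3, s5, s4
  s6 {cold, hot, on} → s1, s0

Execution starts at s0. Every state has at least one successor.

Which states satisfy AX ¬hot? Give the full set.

{s2, s3, s4}

States satisfying ¬hot: {s1, s2, s3, s5}.
States satisfying AX ¬hot: {s2, s3, s4}.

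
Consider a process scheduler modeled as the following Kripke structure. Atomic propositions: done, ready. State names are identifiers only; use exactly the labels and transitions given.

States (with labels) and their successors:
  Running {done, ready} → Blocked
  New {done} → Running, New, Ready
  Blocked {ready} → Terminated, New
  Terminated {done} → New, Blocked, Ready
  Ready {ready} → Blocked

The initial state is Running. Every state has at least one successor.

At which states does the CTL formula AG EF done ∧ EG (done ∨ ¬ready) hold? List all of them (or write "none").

States satisfying EF done: {Running, New, Blocked, Terminated, Ready}.
States satisfying AG EF done: {Running, New, Blocked, Terminated, Ready}.
States satisfying done ∨ ¬ready: {Running, New, Terminated}.
States satisfying EG (done ∨ ¬ready): {New, Terminated}.
States satisfying AG EF done ∧ EG (done ∨ ¬ready): {New, Terminated}.

{New, Terminated}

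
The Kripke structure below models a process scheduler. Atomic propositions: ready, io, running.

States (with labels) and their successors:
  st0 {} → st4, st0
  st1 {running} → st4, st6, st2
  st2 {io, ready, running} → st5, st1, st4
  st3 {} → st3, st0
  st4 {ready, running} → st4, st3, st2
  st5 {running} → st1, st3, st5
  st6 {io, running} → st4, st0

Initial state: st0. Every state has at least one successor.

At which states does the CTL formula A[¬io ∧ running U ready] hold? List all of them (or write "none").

States satisfying ¬io ∧ running: {st1, st4, st5}.
States satisfying ready: {st2, st4}.
States satisfying A[¬io ∧ running U ready]: {st2, st4}.

{st2, st4}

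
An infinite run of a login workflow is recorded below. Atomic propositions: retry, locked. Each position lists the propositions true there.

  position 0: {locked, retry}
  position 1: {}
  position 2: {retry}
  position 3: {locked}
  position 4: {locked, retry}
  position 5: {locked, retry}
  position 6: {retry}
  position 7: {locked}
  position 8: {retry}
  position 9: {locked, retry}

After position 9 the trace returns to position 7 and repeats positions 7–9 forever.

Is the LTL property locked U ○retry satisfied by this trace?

Satisfied

Walking from position 0: ○retry first holds at position 1, and locked holds at every earlier position along the way, so locked U ○retry holds.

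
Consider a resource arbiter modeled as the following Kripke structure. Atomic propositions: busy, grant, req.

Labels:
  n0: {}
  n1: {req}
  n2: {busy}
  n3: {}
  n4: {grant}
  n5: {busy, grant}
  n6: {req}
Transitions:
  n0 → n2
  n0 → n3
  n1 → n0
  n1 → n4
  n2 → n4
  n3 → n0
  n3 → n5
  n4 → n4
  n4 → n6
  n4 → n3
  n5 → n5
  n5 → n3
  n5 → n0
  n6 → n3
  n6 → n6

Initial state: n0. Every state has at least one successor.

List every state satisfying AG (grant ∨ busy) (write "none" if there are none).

States satisfying grant ∨ busy: {n2, n4, n5}.
States satisfying AG (grant ∨ busy): ∅.

none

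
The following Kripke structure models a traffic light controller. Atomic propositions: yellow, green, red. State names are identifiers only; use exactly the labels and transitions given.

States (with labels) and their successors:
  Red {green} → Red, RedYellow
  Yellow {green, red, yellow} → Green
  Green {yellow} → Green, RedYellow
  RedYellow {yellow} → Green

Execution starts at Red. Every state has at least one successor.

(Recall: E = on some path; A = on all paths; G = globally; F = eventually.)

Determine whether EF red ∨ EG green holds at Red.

Satisfied

States satisfying red: {Yellow}.
States satisfying EF red: {Yellow}.
States satisfying green: {Red, Yellow}.
States satisfying EG green: {Red}.
States satisfying EF red ∨ EG green: {Red, Yellow}.
Red ∈ Sat(EF red ∨ EG green).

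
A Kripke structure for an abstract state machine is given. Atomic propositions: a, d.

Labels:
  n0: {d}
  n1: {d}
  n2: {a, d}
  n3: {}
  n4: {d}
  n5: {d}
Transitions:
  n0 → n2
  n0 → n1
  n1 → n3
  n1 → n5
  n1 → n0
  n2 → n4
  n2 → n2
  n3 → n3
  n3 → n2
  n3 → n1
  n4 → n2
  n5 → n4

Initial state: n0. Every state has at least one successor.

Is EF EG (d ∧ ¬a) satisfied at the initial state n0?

Yes

States satisfying EG (d ∧ ¬a): {n0, n1}.
States satisfying EF EG (d ∧ ¬a): {n0, n1, n3}.
Some path from n0 reaches a state where EG (d ∧ ¬a) holds.
n0 ∈ Sat(EF EG (d ∧ ¬a)).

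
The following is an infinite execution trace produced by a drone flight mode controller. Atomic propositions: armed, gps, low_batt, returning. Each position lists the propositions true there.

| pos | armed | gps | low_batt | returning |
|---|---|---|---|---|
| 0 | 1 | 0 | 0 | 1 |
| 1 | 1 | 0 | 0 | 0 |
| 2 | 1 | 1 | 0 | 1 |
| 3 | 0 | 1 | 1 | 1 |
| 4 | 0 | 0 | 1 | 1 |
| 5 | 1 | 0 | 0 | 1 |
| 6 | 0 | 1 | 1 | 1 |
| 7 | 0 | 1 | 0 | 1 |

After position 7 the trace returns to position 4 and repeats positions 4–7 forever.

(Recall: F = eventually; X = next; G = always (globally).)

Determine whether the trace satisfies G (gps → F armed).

gps → F armed holds at every position 0..7, and those are all positions ever visited, so G (gps → F armed) holds.
Positions where gps holds: 2, 3, 6, 7.
Check F armed at each: 2→ok, 3→ok, 6→ok, 7→ok.

Satisfied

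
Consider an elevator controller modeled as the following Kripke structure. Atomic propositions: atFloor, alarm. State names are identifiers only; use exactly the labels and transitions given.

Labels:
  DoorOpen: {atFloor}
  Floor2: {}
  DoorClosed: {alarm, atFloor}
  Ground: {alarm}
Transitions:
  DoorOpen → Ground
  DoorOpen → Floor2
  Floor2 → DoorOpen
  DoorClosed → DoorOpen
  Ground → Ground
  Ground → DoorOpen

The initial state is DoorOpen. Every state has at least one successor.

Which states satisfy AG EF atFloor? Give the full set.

States satisfying EF atFloor: {DoorOpen, Floor2, DoorClosed, Ground}.
States satisfying AG EF atFloor: {DoorOpen, Floor2, DoorClosed, Ground}.

{DoorOpen, Floor2, DoorClosed, Ground}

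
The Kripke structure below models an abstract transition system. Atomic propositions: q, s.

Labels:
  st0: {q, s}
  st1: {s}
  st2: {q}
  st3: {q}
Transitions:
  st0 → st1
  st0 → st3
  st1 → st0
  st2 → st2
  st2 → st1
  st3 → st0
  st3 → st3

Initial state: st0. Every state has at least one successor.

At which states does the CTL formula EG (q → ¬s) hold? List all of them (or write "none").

{st2, st3}

States satisfying q → ¬s: {st1, st2, st3}.
States satisfying EG (q → ¬s): {st2, st3}.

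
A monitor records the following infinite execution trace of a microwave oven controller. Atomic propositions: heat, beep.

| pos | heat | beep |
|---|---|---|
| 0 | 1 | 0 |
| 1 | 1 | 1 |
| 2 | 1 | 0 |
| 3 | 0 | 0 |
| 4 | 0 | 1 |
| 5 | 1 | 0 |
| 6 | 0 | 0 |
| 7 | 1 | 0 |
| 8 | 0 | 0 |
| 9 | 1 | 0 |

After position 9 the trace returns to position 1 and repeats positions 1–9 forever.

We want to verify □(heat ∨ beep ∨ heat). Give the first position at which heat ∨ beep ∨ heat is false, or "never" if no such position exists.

Check heat ∨ beep ∨ heat at each position in order: 0 ✓, 1 ✓, 2 ✓.
At position 3 the labels are {}, so heat ∨ beep ∨ heat is false there. This is the first violation.

3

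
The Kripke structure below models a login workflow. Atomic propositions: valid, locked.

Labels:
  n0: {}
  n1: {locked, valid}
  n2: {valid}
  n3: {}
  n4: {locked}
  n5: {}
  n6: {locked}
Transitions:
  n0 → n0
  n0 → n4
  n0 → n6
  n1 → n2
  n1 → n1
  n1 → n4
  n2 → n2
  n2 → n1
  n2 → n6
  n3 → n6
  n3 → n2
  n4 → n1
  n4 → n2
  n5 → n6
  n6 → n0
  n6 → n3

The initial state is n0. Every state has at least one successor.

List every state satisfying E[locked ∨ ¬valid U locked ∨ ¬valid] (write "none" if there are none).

{n0, n1, n3, n4, n5, n6}

States satisfying locked ∨ ¬valid: {n0, n1, n3, n4, n5, n6}.
States satisfying E[locked ∨ ¬valid U locked ∨ ¬valid]: {n0, n1, n3, n4, n5, n6}.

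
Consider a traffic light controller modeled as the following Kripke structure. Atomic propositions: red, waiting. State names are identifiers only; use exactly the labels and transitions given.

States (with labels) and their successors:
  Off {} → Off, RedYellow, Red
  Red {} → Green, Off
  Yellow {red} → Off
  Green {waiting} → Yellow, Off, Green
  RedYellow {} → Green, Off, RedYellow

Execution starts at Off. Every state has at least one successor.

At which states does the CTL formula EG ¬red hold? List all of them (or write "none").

States satisfying ¬red: {Off, Red, Green, RedYellow}.
States satisfying EG ¬red: {Off, Red, Green, RedYellow}.

{Off, Red, Green, RedYellow}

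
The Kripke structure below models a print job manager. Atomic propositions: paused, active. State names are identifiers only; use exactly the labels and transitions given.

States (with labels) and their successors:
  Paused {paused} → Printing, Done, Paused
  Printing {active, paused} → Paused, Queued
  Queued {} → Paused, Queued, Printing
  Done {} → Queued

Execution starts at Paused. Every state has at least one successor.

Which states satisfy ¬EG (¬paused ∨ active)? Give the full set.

States satisfying ¬paused ∨ active: {Printing, Queued, Done}.
States satisfying EG (¬paused ∨ active): {Printing, Queued, Done}.
States satisfying ¬EG (¬paused ∨ active): {Paused}.

{Paused}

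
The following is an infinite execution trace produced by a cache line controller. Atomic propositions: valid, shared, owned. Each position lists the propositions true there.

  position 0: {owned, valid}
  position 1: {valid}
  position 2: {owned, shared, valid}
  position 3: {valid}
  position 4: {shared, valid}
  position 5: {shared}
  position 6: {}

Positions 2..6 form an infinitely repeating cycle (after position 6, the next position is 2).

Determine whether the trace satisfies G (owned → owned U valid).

Holds

owned → owned U valid holds at every position 0..6, and those are all positions ever visited, so G (owned → owned U valid) holds.
Positions where owned holds: 0, 2.
Check owned U valid at each: 0→ok, 2→ok.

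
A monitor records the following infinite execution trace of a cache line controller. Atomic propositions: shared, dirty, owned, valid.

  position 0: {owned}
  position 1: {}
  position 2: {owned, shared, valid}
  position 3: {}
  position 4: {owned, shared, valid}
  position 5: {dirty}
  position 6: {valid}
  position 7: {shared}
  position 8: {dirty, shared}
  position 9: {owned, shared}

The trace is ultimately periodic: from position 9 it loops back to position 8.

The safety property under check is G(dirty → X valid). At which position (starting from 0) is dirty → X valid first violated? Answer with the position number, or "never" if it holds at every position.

Check dirty → X valid at each position in order: 0 ✓, 1 ✓, 2 ✓, 3 ✓, 4 ✓, 5 ✓, 6 ✓, 7 ✓.
At position 8 the labels are {dirty, shared} and the next position 9 has {owned, shared}, so dirty → X valid is false there. This is the first violation.

8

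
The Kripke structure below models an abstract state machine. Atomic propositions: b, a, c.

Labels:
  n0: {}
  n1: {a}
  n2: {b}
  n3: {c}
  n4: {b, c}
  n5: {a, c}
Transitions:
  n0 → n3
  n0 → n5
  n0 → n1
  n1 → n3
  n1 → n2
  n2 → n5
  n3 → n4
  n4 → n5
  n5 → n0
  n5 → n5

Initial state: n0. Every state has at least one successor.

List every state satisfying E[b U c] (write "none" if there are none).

{n2, n3, n4, n5}

States satisfying b: {n2, n4}.
States satisfying c: {n3, n4, n5}.
States satisfying E[b U c]: {n2, n3, n4, n5}.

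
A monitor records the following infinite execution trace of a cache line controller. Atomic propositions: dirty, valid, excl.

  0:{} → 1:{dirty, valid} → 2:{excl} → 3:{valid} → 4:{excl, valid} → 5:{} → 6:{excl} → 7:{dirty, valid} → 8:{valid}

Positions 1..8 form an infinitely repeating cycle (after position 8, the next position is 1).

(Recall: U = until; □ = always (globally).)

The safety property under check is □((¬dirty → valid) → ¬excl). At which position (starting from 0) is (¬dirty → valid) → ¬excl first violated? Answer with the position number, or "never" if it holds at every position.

Check (¬dirty → valid) → ¬excl at each position in order: 0 ✓, 1 ✓, 2 ✓, 3 ✓.
At position 4 the labels are {excl, valid}, so (¬dirty → valid) → ¬excl is false there. This is the first violation.

4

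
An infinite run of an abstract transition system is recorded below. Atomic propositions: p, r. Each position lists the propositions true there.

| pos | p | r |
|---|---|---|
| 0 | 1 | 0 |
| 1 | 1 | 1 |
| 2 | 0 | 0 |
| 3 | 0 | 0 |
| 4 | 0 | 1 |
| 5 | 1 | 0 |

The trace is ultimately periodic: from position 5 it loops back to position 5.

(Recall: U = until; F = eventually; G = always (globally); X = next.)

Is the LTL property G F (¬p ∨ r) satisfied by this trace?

F (¬p ∨ r) must hold at every position from 0 onward. It fails at position 5, so G F (¬p ∨ r) is false.

No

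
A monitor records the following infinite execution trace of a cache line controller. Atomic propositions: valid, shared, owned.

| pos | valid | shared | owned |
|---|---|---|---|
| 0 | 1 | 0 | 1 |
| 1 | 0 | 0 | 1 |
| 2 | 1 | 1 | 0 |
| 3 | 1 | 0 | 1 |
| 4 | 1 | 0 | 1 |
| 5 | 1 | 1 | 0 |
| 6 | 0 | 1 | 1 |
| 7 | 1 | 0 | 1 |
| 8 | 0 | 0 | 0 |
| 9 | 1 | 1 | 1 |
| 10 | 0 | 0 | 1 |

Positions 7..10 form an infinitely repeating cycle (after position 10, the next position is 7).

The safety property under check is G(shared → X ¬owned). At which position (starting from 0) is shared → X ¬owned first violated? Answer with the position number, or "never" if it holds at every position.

2

Check shared → X ¬owned at each position in order: 0 ✓, 1 ✓.
At position 2 the labels are {shared, valid} and the next position 3 has {owned, valid}, so shared → X ¬owned is false there. This is the first violation.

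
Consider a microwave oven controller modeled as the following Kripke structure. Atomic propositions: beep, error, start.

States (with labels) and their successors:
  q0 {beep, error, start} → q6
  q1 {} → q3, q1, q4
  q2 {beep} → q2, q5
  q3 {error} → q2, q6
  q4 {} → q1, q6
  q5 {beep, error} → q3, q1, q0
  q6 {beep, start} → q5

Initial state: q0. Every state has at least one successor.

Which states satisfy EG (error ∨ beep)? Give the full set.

{q0, q2, q3, q5, q6}

States satisfying error ∨ beep: {q0, q2, q3, q5, q6}.
States satisfying EG (error ∨ beep): {q0, q2, q3, q5, q6}.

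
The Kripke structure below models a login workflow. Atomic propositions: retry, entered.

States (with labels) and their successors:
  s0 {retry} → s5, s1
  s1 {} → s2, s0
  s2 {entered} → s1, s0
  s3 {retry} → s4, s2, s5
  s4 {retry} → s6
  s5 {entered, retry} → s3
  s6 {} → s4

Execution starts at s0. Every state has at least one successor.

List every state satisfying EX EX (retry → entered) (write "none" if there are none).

{s0, s1, s2, s3, s5, s6}

States satisfying EX (retry → entered): {s0, s1, s2, s3, s4}.
States satisfying EX EX (retry → entered): {s0, s1, s2, s3, s5, s6}.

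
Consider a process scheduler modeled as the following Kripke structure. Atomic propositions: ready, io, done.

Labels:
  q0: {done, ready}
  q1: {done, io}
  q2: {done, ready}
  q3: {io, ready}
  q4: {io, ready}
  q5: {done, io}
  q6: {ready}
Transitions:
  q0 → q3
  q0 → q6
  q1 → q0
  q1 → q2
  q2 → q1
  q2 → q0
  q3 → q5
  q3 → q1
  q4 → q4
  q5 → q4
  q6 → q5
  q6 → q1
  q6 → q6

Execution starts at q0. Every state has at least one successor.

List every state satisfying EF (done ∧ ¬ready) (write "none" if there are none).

{q0, q1, q2, q3, q5, q6}

States satisfying done ∧ ¬ready: {q1, q5}.
States satisfying EF (done ∧ ¬ready): {q0, q1, q2, q3, q5, q6}.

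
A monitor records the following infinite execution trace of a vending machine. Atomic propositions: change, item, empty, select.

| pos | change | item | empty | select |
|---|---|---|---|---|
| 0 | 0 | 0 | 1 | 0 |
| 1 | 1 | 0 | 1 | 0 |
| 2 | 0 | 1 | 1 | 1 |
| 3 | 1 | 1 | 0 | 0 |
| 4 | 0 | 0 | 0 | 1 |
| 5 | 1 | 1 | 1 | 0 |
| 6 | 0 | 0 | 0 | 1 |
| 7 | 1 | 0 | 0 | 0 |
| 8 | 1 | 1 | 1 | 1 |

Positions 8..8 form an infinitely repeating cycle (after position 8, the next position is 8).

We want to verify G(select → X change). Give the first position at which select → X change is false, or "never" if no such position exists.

never

select → X change holds at every position 0..8, and those are all the positions the trace ever visits, so the invariant G(select → X change) is never violated.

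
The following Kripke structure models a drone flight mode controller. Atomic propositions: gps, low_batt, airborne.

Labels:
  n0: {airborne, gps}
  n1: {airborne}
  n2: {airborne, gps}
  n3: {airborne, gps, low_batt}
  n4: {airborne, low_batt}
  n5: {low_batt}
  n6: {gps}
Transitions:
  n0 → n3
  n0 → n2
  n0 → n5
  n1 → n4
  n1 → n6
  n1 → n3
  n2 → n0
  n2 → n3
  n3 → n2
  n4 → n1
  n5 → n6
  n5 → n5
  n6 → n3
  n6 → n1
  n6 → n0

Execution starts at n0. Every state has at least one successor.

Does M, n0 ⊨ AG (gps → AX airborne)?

Does not hold

States satisfying gps → AX airborne: {n1, n2, n3, n4, n5, n6}.
States satisfying AG (gps → AX airborne): ∅.
n0 is reachable from n0 and violates gps → AX airborne, so AG fails at n0.
n0 ∉ Sat(AG (gps → AX airborne)).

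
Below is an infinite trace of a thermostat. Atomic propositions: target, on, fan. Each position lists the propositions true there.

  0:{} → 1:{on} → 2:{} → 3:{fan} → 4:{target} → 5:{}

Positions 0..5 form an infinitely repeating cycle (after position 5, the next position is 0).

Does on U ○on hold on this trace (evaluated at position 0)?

Holds

Walking from position 0: ○on first holds at position 0, and on holds at every earlier position along the way, so on U ○on holds.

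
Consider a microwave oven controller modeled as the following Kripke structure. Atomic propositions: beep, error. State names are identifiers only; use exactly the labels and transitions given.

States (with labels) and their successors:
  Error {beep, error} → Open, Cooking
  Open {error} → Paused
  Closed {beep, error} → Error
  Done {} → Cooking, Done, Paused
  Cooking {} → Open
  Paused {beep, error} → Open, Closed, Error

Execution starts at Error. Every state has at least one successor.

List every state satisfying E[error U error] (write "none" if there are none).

{Error, Open, Closed, Paused}

States satisfying error: {Error, Open, Closed, Paused}.
States satisfying E[error U error]: {Error, Open, Closed, Paused}.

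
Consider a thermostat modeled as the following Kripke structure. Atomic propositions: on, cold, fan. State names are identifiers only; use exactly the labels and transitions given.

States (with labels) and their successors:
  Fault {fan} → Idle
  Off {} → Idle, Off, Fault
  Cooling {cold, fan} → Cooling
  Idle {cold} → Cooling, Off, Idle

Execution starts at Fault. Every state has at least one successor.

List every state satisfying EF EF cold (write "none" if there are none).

States satisfying EF cold: {Fault, Off, Cooling, Idle}.
States satisfying EF EF cold: {Fault, Off, Cooling, Idle}.

{Fault, Off, Cooling, Idle}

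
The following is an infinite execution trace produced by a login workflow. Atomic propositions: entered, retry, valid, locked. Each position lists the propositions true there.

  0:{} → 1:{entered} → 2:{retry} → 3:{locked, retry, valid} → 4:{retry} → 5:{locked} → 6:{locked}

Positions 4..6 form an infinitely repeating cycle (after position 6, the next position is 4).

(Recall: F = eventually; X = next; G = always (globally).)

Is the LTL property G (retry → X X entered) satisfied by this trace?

retry → X X entered must hold at every position from 0 onward. It fails at position 2, so G (retry → X X entered) is false.
Positions where retry holds: 2, 3, 4.
Check X X entered at each: 2→fails, 3→fails, 4→fails.

Does not hold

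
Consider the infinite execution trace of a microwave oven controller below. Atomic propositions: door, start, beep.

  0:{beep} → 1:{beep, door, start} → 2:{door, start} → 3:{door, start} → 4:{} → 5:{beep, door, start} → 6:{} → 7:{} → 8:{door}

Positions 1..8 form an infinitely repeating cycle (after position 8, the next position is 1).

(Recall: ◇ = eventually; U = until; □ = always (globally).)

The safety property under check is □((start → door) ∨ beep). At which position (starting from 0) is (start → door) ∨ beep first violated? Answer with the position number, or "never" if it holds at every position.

(start → door) ∨ beep holds at every position 0..8, and those are all the positions the trace ever visits, so the invariant □((start → door) ∨ beep) is never violated.

never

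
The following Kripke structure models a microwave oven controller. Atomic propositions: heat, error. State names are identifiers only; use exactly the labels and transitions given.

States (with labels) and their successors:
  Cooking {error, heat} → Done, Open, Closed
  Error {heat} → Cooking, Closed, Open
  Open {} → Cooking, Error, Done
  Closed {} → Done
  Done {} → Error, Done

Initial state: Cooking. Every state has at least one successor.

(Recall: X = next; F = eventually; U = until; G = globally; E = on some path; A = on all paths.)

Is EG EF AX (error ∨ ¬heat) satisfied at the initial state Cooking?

States satisfying EF AX (error ∨ ¬heat): {Cooking, Error, Open, Closed, Done}.
States satisfying EG EF AX (error ∨ ¬heat): {Cooking, Error, Open, Closed, Done}.
Cooking ∈ Sat(EG EF AX (error ∨ ¬heat)).

Holds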